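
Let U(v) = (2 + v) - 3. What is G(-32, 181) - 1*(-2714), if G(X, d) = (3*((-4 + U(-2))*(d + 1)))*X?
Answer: 125018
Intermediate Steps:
U(v) = -1 + v
G(X, d) = X*(-21 - 21*d) (G(X, d) = (3*((-4 + (-1 - 2))*(d + 1)))*X = (3*((-4 - 3)*(1 + d)))*X = (3*(-7*(1 + d)))*X = (3*(-7 - 7*d))*X = (-21 - 21*d)*X = X*(-21 - 21*d))
G(-32, 181) - 1*(-2714) = -21*(-32)*(1 + 181) - 1*(-2714) = -21*(-32)*182 + 2714 = 122304 + 2714 = 125018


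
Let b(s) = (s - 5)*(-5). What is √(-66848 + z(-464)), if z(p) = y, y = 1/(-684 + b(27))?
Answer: I*√42143386522/794 ≈ 258.55*I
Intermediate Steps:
b(s) = 25 - 5*s (b(s) = (-5 + s)*(-5) = 25 - 5*s)
y = -1/794 (y = 1/(-684 + (25 - 5*27)) = 1/(-684 + (25 - 135)) = 1/(-684 - 110) = 1/(-794) = -1/794 ≈ -0.0012594)
z(p) = -1/794
√(-66848 + z(-464)) = √(-66848 - 1/794) = √(-53077313/794) = I*√42143386522/794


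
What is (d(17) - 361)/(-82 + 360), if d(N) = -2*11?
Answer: -383/278 ≈ -1.3777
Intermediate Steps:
d(N) = -22
(d(17) - 361)/(-82 + 360) = (-22 - 361)/(-82 + 360) = -383/278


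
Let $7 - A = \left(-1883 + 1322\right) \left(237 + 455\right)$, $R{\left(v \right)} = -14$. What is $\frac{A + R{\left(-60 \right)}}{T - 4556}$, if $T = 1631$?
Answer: $- \frac{77641}{585} \approx -132.72$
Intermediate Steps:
$A = 388219$ ($A = 7 - \left(-1883 + 1322\right) \left(237 + 455\right) = 7 - \left(-561\right) 692 = 7 - -388212 = 7 + 388212 = 388219$)
$\frac{A + R{\left(-60 \right)}}{T - 4556} = \frac{388219 - 14}{1631 - 4556} = \frac{388205}{-2925} = 388205 \left(- \frac{1}{2925}\right) = - \frac{77641}{585}$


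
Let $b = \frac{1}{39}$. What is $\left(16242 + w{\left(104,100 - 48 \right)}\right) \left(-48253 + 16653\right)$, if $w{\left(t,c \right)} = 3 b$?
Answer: $- \frac{6672245200}{13} \approx -5.1325 \cdot 10^{8}$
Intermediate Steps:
$b = \frac{1}{39} \approx 0.025641$
$w{\left(t,c \right)} = \frac{1}{13}$ ($w{\left(t,c \right)} = 3 \cdot \frac{1}{39} = \frac{1}{13}$)
$\left(16242 + w{\left(104,100 - 48 \right)}\right) \left(-48253 + 16653\right) = \left(16242 + \frac{1}{13}\right) \left(-48253 + 16653\right) = \frac{211147}{13} \left(-31600\right) = - \frac{6672245200}{13}$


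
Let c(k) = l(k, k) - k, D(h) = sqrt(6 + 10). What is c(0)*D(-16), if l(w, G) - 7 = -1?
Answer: 24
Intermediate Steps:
D(h) = 4 (D(h) = sqrt(16) = 4)
l(w, G) = 6 (l(w, G) = 7 - 1 = 6)
c(k) = 6 - k
c(0)*D(-16) = (6 - 1*0)*4 = (6 + 0)*4 = 6*4 = 24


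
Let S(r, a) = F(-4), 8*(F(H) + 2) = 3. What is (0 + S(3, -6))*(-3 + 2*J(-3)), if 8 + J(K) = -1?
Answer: 273/8 ≈ 34.125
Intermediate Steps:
F(H) = -13/8 (F(H) = -2 + (⅛)*3 = -2 + 3/8 = -13/8)
S(r, a) = -13/8
J(K) = -9 (J(K) = -8 - 1 = -9)
(0 + S(3, -6))*(-3 + 2*J(-3)) = (0 - 13/8)*(-3 + 2*(-9)) = -13*(-3 - 18)/8 = -13/8*(-21) = 273/8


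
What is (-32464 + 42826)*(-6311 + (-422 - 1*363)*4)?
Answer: -97931262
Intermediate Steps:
(-32464 + 42826)*(-6311 + (-422 - 1*363)*4) = 10362*(-6311 + (-422 - 363)*4) = 10362*(-6311 - 785*4) = 10362*(-6311 - 3140) = 10362*(-9451) = -97931262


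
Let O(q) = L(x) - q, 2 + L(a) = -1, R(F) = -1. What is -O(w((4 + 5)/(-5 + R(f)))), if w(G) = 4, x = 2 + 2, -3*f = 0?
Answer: 7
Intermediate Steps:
f = 0 (f = -⅓*0 = 0)
x = 4
L(a) = -3 (L(a) = -2 - 1 = -3)
O(q) = -3 - q
-O(w((4 + 5)/(-5 + R(f)))) = -(-3 - 1*4) = -(-3 - 4) = -1*(-7) = 7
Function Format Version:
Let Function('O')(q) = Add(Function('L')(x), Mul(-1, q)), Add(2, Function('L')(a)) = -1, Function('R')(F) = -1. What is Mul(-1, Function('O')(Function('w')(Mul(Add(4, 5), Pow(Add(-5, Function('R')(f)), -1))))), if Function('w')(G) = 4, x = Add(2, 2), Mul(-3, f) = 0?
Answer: 7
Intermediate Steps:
f = 0 (f = Mul(Rational(-1, 3), 0) = 0)
x = 4
Function('L')(a) = -3 (Function('L')(a) = Add(-2, -1) = -3)
Function('O')(q) = Add(-3, Mul(-1, q))
Mul(-1, Function('O')(Function('w')(Mul(Add(4, 5), Pow(Add(-5, Function('R')(f)), -1))))) = Mul(-1, Add(-3, Mul(-1, 4))) = Mul(-1, Add(-3, -4)) = Mul(-1, -7) = 7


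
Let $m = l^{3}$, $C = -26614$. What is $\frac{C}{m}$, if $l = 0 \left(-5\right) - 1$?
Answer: $26614$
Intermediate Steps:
$l = -1$ ($l = 0 - 1 = -1$)
$m = -1$ ($m = \left(-1\right)^{3} = -1$)
$\frac{C}{m} = - \frac{26614}{-1} = \left(-26614\right) \left(-1\right) = 26614$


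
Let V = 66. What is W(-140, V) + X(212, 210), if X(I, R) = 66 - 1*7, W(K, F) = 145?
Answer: 204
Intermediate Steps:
X(I, R) = 59 (X(I, R) = 66 - 7 = 59)
W(-140, V) + X(212, 210) = 145 + 59 = 204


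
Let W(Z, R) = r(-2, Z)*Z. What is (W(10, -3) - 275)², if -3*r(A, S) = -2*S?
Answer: 390625/9 ≈ 43403.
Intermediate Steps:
r(A, S) = 2*S/3 (r(A, S) = -(-2)*S/3 = 2*S/3)
W(Z, R) = 2*Z²/3 (W(Z, R) = (2*Z/3)*Z = 2*Z²/3)
(W(10, -3) - 275)² = ((⅔)*10² - 275)² = ((⅔)*100 - 275)² = (200/3 - 275)² = (-625/3)² = 390625/9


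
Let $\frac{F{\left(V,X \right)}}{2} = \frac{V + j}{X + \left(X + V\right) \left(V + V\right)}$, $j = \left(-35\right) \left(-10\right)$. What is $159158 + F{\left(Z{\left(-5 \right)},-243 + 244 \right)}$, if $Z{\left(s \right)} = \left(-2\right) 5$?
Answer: $\frac{28808278}{181} \approx 1.5916 \cdot 10^{5}$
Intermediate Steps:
$j = 350$
$Z{\left(s \right)} = -10$
$F{\left(V,X \right)} = \frac{2 \left(350 + V\right)}{X + 2 V \left(V + X\right)}$ ($F{\left(V,X \right)} = 2 \frac{V + 350}{X + \left(X + V\right) \left(V + V\right)} = 2 \frac{350 + V}{X + \left(V + X\right) 2 V} = 2 \frac{350 + V}{X + 2 V \left(V + X\right)} = \frac{2 \left(350 + V\right)}{X + 2 V \left(V + X\right)}$)
$159158 + F{\left(Z{\left(-5 \right)},-243 + 244 \right)} = 159158 + \frac{2 \left(350 - 10\right)}{\left(-243 + 244\right) + 2 \left(-10\right)^{2} + 2 \left(-10\right) \left(-243 + 244\right)} = 159158 + 2 \frac{1}{1 + 2 \cdot 100 + 2 \left(-10\right) 1} \cdot 340 = 159158 + 2 \frac{1}{1 + 200 - 20} \cdot 340 = 159158 + 2 \cdot \frac{1}{181} \cdot 340 = 159158 + \frac{680}{181} = \frac{28808278}{181}$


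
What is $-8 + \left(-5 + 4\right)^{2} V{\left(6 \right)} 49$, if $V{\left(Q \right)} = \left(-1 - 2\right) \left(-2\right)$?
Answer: $286$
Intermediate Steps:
$V{\left(Q \right)} = 6$ ($V{\left(Q \right)} = \left(-3\right) \left(-2\right) = 6$)
$-8 + \left(-5 + 4\right)^{2} V{\left(6 \right)} 49 = -8 + \left(-5 + 4\right)^{2} \cdot 6 \cdot 49 = -8 + \left(-1\right)^{2} \cdot 6 \cdot 49 = -8 + 1 \cdot 6 \cdot 49 = -8 + 6 \cdot 49 = -8 + 294 = 286$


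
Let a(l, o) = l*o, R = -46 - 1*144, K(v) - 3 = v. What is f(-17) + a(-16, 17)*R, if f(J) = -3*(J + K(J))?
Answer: 51773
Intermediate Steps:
K(v) = 3 + v
f(J) = -9 - 6*J (f(J) = -3*(J + (3 + J)) = -3*(3 + 2*J) = -9 - 6*J)
R = -190 (R = -46 - 144 = -190)
f(-17) + a(-16, 17)*R = (-9 - 6*(-17)) - 16*17*(-190) = (-9 + 102) - 272*(-190) = 93 + 51680 = 51773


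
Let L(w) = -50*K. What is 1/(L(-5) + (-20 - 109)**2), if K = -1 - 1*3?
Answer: 1/16841 ≈ 5.9379e-5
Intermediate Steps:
K = -4 (K = -1 - 3 = -4)
L(w) = 200 (L(w) = -50*(-4) = 200)
1/(L(-5) + (-20 - 109)**2) = 1/(200 + (-20 - 109)**2) = 1/(200 + (-129)**2) = 1/(200 + 16641) = 1/16841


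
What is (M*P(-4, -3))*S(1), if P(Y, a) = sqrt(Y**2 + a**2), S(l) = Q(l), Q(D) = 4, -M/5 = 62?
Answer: -6200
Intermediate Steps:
M = -310 (M = -5*62 = -310)
S(l) = 4
(M*P(-4, -3))*S(1) = -310*sqrt((-4)**2 + (-3)**2)*4 = -310*sqrt(16 + 9)*4 = -310*sqrt(25)*4 = -310*5*4 = -1550*4 = -6200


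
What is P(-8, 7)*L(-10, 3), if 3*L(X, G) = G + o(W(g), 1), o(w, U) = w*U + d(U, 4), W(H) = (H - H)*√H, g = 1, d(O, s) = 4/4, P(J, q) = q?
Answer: 28/3 ≈ 9.3333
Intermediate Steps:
d(O, s) = 1 (d(O, s) = 4*(¼) = 1)
W(H) = 0 (W(H) = 0*√H = 0)
o(w, U) = 1 + U*w (o(w, U) = w*U + 1 = U*w + 1 = 1 + U*w)
L(X, G) = ⅓ + G/3 (L(X, G) = (G + (1 + 1*0))/3 = (G + (1 + 0))/3 = (G + 1)/3 = (1 + G)/3 = ⅓ + G/3)
P(-8, 7)*L(-10, 3) = 7*(⅓ + (⅓)*3) = 7*(⅓ + 1) = 7*(4/3) = 28/3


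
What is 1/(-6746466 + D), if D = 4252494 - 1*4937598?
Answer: -1/7431570 ≈ -1.3456e-7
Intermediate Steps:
D = -685104 (D = 4252494 - 4937598 = -685104)
1/(-6746466 + D) = 1/(-6746466 - 685104) = 1/(-7431570) = -1/7431570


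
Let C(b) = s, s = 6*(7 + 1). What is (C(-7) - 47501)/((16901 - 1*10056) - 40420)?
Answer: 47453/33575 ≈ 1.4133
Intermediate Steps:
s = 48 (s = 6*8 = 48)
C(b) = 48
(C(-7) - 47501)/((16901 - 1*10056) - 40420) = (48 - 47501)/((16901 - 1*10056) - 40420) = -47453/((16901 - 10056) - 40420) = -47453/(6845 - 40420) = -47453/(-33575) = -47453*(-1/33575) = 47453/33575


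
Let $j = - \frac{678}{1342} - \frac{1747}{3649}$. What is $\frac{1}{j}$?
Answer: $- \frac{2448479}{2409248} \approx -1.0163$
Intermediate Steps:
$j = - \frac{2409248}{2448479}$ ($j = \left(-678\right) \frac{1}{1342} - \frac{1747}{3649} = - \frac{339}{671} - \frac{1747}{3649} = - \frac{2409248}{2448479} \approx -0.98398$)
$\frac{1}{j} = \frac{1}{- \frac{2409248}{2448479}} = - \frac{2448479}{2409248}$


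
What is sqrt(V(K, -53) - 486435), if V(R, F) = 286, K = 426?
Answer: I*sqrt(486149) ≈ 697.24*I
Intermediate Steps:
sqrt(V(K, -53) - 486435) = sqrt(286 - 486435) = sqrt(-486149) = I*sqrt(486149)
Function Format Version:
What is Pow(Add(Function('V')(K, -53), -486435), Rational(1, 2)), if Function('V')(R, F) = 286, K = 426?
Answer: Mul(I, Pow(486149, Rational(1, 2))) ≈ Mul(697.24, I)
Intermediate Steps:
Pow(Add(Function('V')(K, -53), -486435), Rational(1, 2)) = Pow(Add(286, -486435), Rational(1, 2)) = Pow(-486149, Rational(1, 2)) = Mul(I, Pow(486149, Rational(1, 2)))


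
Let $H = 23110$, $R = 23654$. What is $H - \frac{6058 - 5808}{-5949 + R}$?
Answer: $\frac{81832460}{3541} \approx 23110.0$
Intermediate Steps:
$H - \frac{6058 - 5808}{-5949 + R} = 23110 - \frac{6058 - 5808}{-5949 + 23654} = 23110 - \frac{250}{17705} = 23110 - 250 \cdot \frac{1}{17705} = 23110 - \frac{50}{3541} = \frac{81832460}{3541}$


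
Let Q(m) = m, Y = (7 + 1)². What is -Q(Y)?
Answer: -64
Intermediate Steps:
Y = 64 (Y = 8² = 64)
-Q(Y) = -1*64 = -64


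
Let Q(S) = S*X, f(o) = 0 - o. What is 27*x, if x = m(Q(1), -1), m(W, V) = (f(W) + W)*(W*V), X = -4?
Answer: 0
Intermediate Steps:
f(o) = -o
Q(S) = -4*S (Q(S) = S*(-4) = -4*S)
m(W, V) = 0 (m(W, V) = (-W + W)*(W*V) = 0*(V*W) = 0)
x = 0
27*x = 27*0 = 0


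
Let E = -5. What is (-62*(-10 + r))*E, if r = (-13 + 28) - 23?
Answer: -5580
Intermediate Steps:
r = -8 (r = 15 - 23 = -8)
(-62*(-10 + r))*E = -62*(-10 - 8)*(-5) = -62*(-18)*(-5) = 1116*(-5) = -5580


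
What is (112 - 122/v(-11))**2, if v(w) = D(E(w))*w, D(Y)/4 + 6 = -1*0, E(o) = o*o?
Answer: 216766729/17424 ≈ 12441.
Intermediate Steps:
E(o) = o**2
D(Y) = -24 (D(Y) = -24 + 4*(-1*0) = -24 + 4*0 = -24 + 0 = -24)
v(w) = -24*w
(112 - 122/v(-11))**2 = (112 - 122/((-24*(-11))))**2 = (112 - 122/264)**2 = (112 - 122*1/264)**2 = (112 - 61/132)**2 = (14723/132)**2 = 216766729/17424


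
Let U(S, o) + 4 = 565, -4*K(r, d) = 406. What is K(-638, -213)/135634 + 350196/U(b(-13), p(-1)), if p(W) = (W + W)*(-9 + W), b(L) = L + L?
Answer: 2878692565/4611556 ≈ 624.23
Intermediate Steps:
K(r, d) = -203/2 (K(r, d) = -¼*406 = -203/2)
b(L) = 2*L
p(W) = 2*W*(-9 + W) (p(W) = (2*W)*(-9 + W) = 2*W*(-9 + W))
U(S, o) = 561 (U(S, o) = -4 + 565 = 561)
K(-638, -213)/135634 + 350196/U(b(-13), p(-1)) = -203/2/135634 + 350196/561 = -203/2*1/135634 + 350196*(1/561) = -203/271268 + 10612/17 = 2878692565/4611556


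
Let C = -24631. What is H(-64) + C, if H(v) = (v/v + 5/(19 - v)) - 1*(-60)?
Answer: -2039305/83 ≈ -24570.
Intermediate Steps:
H(v) = 61 + 5/(19 - v) (H(v) = (1 + 5/(19 - v)) + 60 = 61 + 5/(19 - v))
H(-64) + C = (-1164 + 61*(-64))/(-19 - 64) - 24631 = (-1164 - 3904)/(-83) - 24631 = -1/83*(-5068) - 24631 = 5068/83 - 24631 = -2039305/83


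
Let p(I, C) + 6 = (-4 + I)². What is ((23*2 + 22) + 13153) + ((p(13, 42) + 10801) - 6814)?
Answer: 17283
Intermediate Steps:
p(I, C) = -6 + (-4 + I)²
((23*2 + 22) + 13153) + ((p(13, 42) + 10801) - 6814) = ((23*2 + 22) + 13153) + (((-6 + (-4 + 13)²) + 10801) - 6814) = ((46 + 22) + 13153) + (((-6 + 9²) + 10801) - 6814) = (68 + 13153) + (((-6 + 81) + 10801) - 6814) = 13221 + ((75 + 10801) - 6814) = 13221 + (10876 - 6814) = 13221 + 4062 = 17283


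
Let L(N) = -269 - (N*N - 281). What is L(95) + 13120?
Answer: 4107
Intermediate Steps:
L(N) = 12 - N**2 (L(N) = -269 - (N**2 - 281) = -269 - (-281 + N**2) = -269 + (281 - N**2) = 12 - N**2)
L(95) + 13120 = (12 - 1*95**2) + 13120 = (12 - 1*9025) + 13120 = (12 - 9025) + 13120 = -9013 + 13120 = 4107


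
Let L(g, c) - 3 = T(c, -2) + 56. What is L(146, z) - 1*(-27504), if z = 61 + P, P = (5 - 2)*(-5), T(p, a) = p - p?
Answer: 27563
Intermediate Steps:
T(p, a) = 0
P = -15 (P = 3*(-5) = -15)
z = 46 (z = 61 - 15 = 46)
L(g, c) = 59 (L(g, c) = 3 + (0 + 56) = 3 + 56 = 59)
L(146, z) - 1*(-27504) = 59 - 1*(-27504) = 59 + 27504 = 27563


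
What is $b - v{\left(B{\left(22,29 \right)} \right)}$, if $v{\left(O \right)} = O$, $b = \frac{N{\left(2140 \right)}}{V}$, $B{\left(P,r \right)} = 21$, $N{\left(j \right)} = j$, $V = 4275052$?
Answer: $- \frac{22443488}{1068763} \approx -21.0$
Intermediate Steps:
$b = \frac{535}{1068763}$ ($b = \frac{2140}{4275052} = 2140 \cdot \frac{1}{4275052} = \frac{535}{1068763} \approx 0.00050058$)
$b - v{\left(B{\left(22,29 \right)} \right)} = \frac{535}{1068763} - 21 = - \frac{22443488}{1068763}$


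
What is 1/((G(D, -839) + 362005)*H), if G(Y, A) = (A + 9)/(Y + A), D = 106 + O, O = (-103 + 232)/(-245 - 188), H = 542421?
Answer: 158759/31173874066537290 ≈ 5.0927e-12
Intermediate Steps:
O = -129/433 (O = 129/(-433) = 129*(-1/433) = -129/433 ≈ -0.29792)
D = 45769/433 (D = 106 - 129/433 = 45769/433 ≈ 105.70)
G(Y, A) = (9 + A)/(A + Y)
1/((G(D, -839) + 362005)*H) = 1/(((9 - 839)/(-839 + 45769/433) + 362005)*542421) = (1/542421)/(-830/(-317518/433) + 362005) = (1/542421)/(-433/317518*(-830) + 362005) = (1/542421)/(179695/158759 + 362005) = (1/542421)/(57471731490/158759) = (158759/57471731490)*(1/542421) = 158759/31173874066537290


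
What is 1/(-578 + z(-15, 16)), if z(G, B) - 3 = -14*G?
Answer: -1/365 ≈ -0.0027397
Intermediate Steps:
z(G, B) = 3 - 14*G
1/(-578 + z(-15, 16)) = 1/(-578 + (3 - 14*(-15))) = 1/(-578 + (3 + 210)) = 1/(-578 + 213) = 1/(-365) = -1/365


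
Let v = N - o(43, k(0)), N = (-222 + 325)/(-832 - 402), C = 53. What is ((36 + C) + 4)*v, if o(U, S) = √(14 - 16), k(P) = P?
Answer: -9579/1234 - 93*I*√2 ≈ -7.7626 - 131.52*I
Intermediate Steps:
N = -103/1234 (N = 103/(-1234) = 103*(-1/1234) = -103/1234 ≈ -0.083468)
o(U, S) = I*√2 (o(U, S) = √(-2) = I*√2)
v = -103/1234 - I*√2 ≈ -0.083468 - 1.4142*I
((36 + C) + 4)*v = ((36 + 53) + 4)*(-103/1234 - I*√2) = (89 + 4)*(-103/1234 - I*√2) = 93*(-103/1234 - I*√2) = -9579/1234 - 93*I*√2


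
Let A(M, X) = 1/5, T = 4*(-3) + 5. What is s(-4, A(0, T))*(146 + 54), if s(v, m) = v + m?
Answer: -760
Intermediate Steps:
T = -7 (T = -12 + 5 = -7)
A(M, X) = 1/5 (A(M, X) = 1*(1/5) = 1/5)
s(v, m) = m + v
s(-4, A(0, T))*(146 + 54) = (1/5 - 4)*(146 + 54) = -19/5*200 = -760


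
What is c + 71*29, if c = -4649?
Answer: -2590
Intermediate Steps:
c + 71*29 = -4649 + 71*29 = -4649 + 2059 = -2590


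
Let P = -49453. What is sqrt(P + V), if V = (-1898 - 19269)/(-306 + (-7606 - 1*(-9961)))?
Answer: 2*I*sqrt(51916723959)/2049 ≈ 222.4*I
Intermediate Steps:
V = -21167/2049 (V = -21167/(-306 + (-7606 + 9961)) = -21167/(-306 + 2355) = -21167/2049 ≈ -10.330)
sqrt(P + V) = sqrt(-49453 - 21167/2049) = sqrt(-101350364/2049) = 2*I*sqrt(51916723959)/2049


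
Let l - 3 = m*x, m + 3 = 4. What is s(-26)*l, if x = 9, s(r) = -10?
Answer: -120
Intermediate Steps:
m = 1 (m = -3 + 4 = 1)
l = 12 (l = 3 + 1*9 = 3 + 9 = 12)
s(-26)*l = -10*12 = -120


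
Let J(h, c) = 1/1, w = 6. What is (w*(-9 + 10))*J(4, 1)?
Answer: 6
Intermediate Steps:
J(h, c) = 1
(w*(-9 + 10))*J(4, 1) = (6*(-9 + 10))*1 = (6*1)*1 = 6*1 = 6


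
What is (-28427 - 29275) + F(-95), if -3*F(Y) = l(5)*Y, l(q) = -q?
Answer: -173581/3 ≈ -57860.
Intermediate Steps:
F(Y) = 5*Y/3 (F(Y) = -(-1*5)*Y/3 = -(-5)*Y/3 = 5*Y/3)
(-28427 - 29275) + F(-95) = (-28427 - 29275) + (5/3)*(-95) = -57702 - 475/3 = -173581/3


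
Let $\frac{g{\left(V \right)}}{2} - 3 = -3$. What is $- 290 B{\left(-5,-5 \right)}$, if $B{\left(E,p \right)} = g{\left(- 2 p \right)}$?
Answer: $0$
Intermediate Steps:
$g{\left(V \right)} = 0$ ($g{\left(V \right)} = 6 + 2 \left(-3\right) = 6 - 6 = 0$)
$B{\left(E,p \right)} = 0$
$- 290 B{\left(-5,-5 \right)} = \left(-290\right) 0 = 0$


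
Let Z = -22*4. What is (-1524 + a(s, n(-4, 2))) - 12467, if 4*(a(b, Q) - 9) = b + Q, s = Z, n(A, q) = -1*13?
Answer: -56029/4 ≈ -14007.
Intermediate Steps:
n(A, q) = -13
Z = -88
s = -88
a(b, Q) = 9 + Q/4 + b/4 (a(b, Q) = 9 + (b + Q)/4 = 9 + (Q + b)/4 = 9 + (Q/4 + b/4) = 9 + Q/4 + b/4)
(-1524 + a(s, n(-4, 2))) - 12467 = (-1524 + (9 + (1/4)*(-13) + (1/4)*(-88))) - 12467 = (-1524 + (9 - 13/4 - 22)) - 12467 = (-1524 - 65/4) - 12467 = -6161/4 - 12467 = -56029/4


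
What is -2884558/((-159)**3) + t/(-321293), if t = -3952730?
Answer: 16815494067164/1291494724947 ≈ 13.020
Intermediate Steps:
-2884558/((-159)**3) + t/(-321293) = -2884558/((-159)**3) - 3952730/(-321293) = -2884558/(-4019679) - 3952730*(-1/321293) = -2884558*(-1/4019679) + 3952730/321293 = 2884558/4019679 + 3952730/321293 = 16815494067164/1291494724947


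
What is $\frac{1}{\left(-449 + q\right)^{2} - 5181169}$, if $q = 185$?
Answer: $- \frac{1}{5111473} \approx -1.9564 \cdot 10^{-7}$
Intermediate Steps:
$\frac{1}{\left(-449 + q\right)^{2} - 5181169} = \frac{1}{\left(-449 + 185\right)^{2} - 5181169} = \frac{1}{\left(-264\right)^{2} - 5181169} = \frac{1}{69696 - 5181169} = \frac{1}{-5111473} = - \frac{1}{5111473}$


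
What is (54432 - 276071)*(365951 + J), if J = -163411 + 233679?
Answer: -96683142941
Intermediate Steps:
J = 70268
(54432 - 276071)*(365951 + J) = (54432 - 276071)*(365951 + 70268) = -221639*436219 = -96683142941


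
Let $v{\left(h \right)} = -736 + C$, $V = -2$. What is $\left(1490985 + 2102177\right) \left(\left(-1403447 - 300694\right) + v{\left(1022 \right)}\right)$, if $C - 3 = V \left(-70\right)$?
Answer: $-6125385428908$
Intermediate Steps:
$C = 143$ ($C = 3 - -140 = 3 + 140 = 143$)
$v{\left(h \right)} = -593$ ($v{\left(h \right)} = -736 + 143 = -593$)
$\left(1490985 + 2102177\right) \left(\left(-1403447 - 300694\right) + v{\left(1022 \right)}\right) = \left(1490985 + 2102177\right) \left(\left(-1403447 - 300694\right) - 593\right) = 3593162 \left(\left(-1403447 - 300694\right) - 593\right) = 3593162 \left(-1704141 - 593\right) = 3593162 \left(-1704734\right) = -6125385428908$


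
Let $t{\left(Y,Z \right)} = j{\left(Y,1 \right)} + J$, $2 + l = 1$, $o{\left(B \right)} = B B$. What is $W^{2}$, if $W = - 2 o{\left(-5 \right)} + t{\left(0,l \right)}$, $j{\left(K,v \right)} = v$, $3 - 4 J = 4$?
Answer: $\frac{38809}{16} \approx 2425.6$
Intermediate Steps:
$J = - \frac{1}{4}$ ($J = \frac{3}{4} - 1 = - \frac{1}{4} \approx -0.25$)
$o{\left(B \right)} = B^{2}$
$l = -1$ ($l = -2 + 1 = -1$)
$t{\left(Y,Z \right)} = \frac{3}{4}$ ($t{\left(Y,Z \right)} = 1 - \frac{1}{4} = \frac{3}{4}$)
$W = - \frac{197}{4}$ ($W = - 2 \left(-5\right)^{2} + \frac{3}{4} = \left(-2\right) 25 + \frac{3}{4} = -50 + \frac{3}{4} = - \frac{197}{4} \approx -49.25$)
$W^{2} = \left(- \frac{197}{4}\right)^{2} = \frac{38809}{16}$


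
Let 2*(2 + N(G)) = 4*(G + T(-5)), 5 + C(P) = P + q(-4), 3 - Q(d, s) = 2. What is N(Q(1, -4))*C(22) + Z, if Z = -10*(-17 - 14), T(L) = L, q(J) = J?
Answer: 180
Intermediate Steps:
Q(d, s) = 1 (Q(d, s) = 3 - 1*2 = 3 - 2 = 1)
Z = 310 (Z = -10*(-31) = 310)
C(P) = -9 + P (C(P) = -5 + (P - 4) = -5 + (-4 + P) = -9 + P)
N(G) = -12 + 2*G (N(G) = -2 + (4*(G - 5))/2 = -2 + (4*(-5 + G))/2 = -2 + (-20 + 4*G)/2 = -2 + (-10 + 2*G) = -12 + 2*G)
N(Q(1, -4))*C(22) + Z = (-12 + 2*1)*(-9 + 22) + 310 = (-12 + 2)*13 + 310 = -10*13 + 310 = -130 + 310 = 180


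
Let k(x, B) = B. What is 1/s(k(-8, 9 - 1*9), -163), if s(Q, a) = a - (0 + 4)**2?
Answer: -1/179 ≈ -0.0055866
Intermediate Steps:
s(Q, a) = -16 + a (s(Q, a) = a - 1*4**2 = a - 1*16 = a - 16 = -16 + a)
1/s(k(-8, 9 - 1*9), -163) = 1/(-16 - 163) = 1/(-179) = -1/179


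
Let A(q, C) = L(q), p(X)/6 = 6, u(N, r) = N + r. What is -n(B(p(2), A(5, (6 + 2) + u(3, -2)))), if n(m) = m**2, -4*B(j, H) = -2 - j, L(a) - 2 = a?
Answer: -361/4 ≈ -90.250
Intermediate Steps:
p(X) = 36 (p(X) = 6*6 = 36)
L(a) = 2 + a
A(q, C) = 2 + q
B(j, H) = 1/2 + j/4 (B(j, H) = -(-2 - j)/4 = 1/2 + j/4)
-n(B(p(2), A(5, (6 + 2) + u(3, -2)))) = -(1/2 + (1/4)*36)**2 = -(1/2 + 9)**2 = -(19/2)**2 = -1*361/4 = -361/4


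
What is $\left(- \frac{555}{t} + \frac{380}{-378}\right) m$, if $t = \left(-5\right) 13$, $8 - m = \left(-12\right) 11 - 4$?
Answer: $\frac{296144}{273} \approx 1084.8$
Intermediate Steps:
$m = 144$ ($m = 8 - \left(\left(-12\right) 11 - 4\right) = 8 - \left(-132 - 4\right) = 8 - -136 = 8 + 136 = 144$)
$t = -65$
$\left(- \frac{555}{t} + \frac{380}{-378}\right) m = \left(- \frac{555}{-65} + \frac{380}{-378}\right) 144 = \left(\left(-555\right) \left(- \frac{1}{65}\right) + 380 \left(- \frac{1}{378}\right)\right) 144 = \left(\frac{111}{13} - \frac{190}{189}\right) 144 = \frac{18509}{2457} \cdot 144 = \frac{296144}{273}$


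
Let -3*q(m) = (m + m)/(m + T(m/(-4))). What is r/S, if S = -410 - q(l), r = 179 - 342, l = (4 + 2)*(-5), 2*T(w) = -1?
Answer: 9943/24970 ≈ 0.39820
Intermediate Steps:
T(w) = -½ (T(w) = (½)*(-1) = -½)
l = -30 (l = 6*(-5) = -30)
q(m) = -2*m/(3*(-½ + m)) (q(m) = -(m + m)/(3*(m - ½)) = -2*m/(3*(-½ + m)))
r = -163
S = -24970/61 (S = -410 - (-4)*(-30)/(-3 + 6*(-30)) = -410 - (-4)*(-30)/(-3 - 180) = -410 - (-4)*(-30)/(-183) = -410 - (-4)*(-30)*(-1)/183 = -410 - 1*(-40/61) = -410 + 40/61 = -24970/61 ≈ -409.34)
r/S = -163/(-24970/61) = -163*(-61/24970) = 9943/24970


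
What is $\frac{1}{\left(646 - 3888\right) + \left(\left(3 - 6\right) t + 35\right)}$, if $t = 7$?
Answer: $- \frac{1}{3228} \approx -0.00030979$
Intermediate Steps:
$\frac{1}{\left(646 - 3888\right) + \left(\left(3 - 6\right) t + 35\right)} = \frac{1}{\left(646 - 3888\right) + \left(\left(3 - 6\right) 7 + 35\right)} = \frac{1}{-3242 + \left(\left(-3\right) 7 + 35\right)} = \frac{1}{-3242 + \left(-21 + 35\right)} = \frac{1}{-3242 + 14} = \frac{1}{-3228} = - \frac{1}{3228}$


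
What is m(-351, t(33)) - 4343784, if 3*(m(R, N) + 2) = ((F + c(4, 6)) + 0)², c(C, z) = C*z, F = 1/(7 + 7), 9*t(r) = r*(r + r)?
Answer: -2554032599/588 ≈ -4.3436e+6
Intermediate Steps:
t(r) = 2*r²/9 (t(r) = (r*(r + r))/9 = (r*(2*r))/9 = (2*r²)/9 = 2*r²/9)
F = 1/14 ≈ 0.071429
m(R, N) = 112393/588 (m(R, N) = -2 + ((1/14 + 4*6) + 0)²/3 = -2 + ((1/14 + 24) + 0)²/3 = -2 + (337/14 + 0)²/3 = -2 + (337/14)²/3 = -2 + (⅓)*(113569/196) = -2 + 113569/588 = 112393/588)
m(-351, t(33)) - 4343784 = 112393/588 - 4343784 = -2554032599/588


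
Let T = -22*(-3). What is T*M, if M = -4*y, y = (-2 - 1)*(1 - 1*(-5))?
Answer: 4752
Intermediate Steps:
y = -18 (y = -3*(1 + 5) = -3*6 = -18)
T = 66 (T = -22*(-3) = 66)
M = 72 (M = -4*(-18) = 72)
T*M = 66*72 = 4752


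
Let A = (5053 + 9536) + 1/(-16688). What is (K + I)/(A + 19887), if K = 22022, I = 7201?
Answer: 487673424/575335487 ≈ 0.84763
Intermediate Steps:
A = 243461231/16688 (A = 14589 - 1/16688 = 243461231/16688 ≈ 14589.)
(K + I)/(A + 19887) = (22022 + 7201)/(243461231/16688 + 19887) = 29223/(575335487/16688) = 29223*(16688/575335487) = 487673424/575335487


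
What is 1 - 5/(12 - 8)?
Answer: -¼ ≈ -0.25000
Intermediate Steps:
1 - 5/(12 - 8) = 1 - 5/4 = -¼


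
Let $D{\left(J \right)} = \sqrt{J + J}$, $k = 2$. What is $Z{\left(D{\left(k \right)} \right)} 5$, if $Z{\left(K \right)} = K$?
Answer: $10$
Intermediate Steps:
$D{\left(J \right)} = \sqrt{2} \sqrt{J}$ ($D{\left(J \right)} = \sqrt{2 J} = \sqrt{2} \sqrt{J}$)
$Z{\left(D{\left(k \right)} \right)} 5 = \sqrt{2} \sqrt{2} \cdot 5 = 2 \cdot 5 = 10$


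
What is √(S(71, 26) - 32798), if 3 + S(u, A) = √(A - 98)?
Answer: √(-32801 + 6*I*√2) ≈ 0.023 + 181.11*I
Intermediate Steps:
S(u, A) = -3 + √(-98 + A) (S(u, A) = -3 + √(A - 98) = -3 + √(-98 + A))
√(S(71, 26) - 32798) = √((-3 + √(-98 + 26)) - 32798) = √((-3 + √(-72)) - 32798) = √((-3 + 6*I*√2) - 32798) = √(-32801 + 6*I*√2)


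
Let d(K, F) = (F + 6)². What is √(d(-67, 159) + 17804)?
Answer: √45029 ≈ 212.20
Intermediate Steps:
d(K, F) = (6 + F)²
√(d(-67, 159) + 17804) = √((6 + 159)² + 17804) = √(165² + 17804) = √(27225 + 17804) = √45029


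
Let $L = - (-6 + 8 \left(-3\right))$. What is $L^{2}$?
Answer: $900$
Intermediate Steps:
$L = 30$ ($L = - (-6 - 24) = \left(-1\right) \left(-30\right) = 30$)
$L^{2} = 30^{2} = 900$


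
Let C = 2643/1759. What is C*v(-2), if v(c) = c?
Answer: -5286/1759 ≈ -3.0051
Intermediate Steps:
C = 2643/1759 (C = 2643*(1/1759) = 2643/1759 ≈ 1.5026)
C*v(-2) = (2643/1759)*(-2) = -5286/1759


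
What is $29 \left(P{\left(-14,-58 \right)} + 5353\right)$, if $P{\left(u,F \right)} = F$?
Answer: $153555$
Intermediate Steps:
$29 \left(P{\left(-14,-58 \right)} + 5353\right) = 29 \left(-58 + 5353\right) = 29 \cdot 5295 = 153555$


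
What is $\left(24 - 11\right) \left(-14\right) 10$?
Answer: $-1820$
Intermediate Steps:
$\left(24 - 11\right) \left(-14\right) 10 = 13 \left(-14\right) 10 = \left(-182\right) 10 = -1820$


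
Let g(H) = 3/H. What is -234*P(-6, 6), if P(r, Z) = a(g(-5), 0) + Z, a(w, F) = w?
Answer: -6318/5 ≈ -1263.6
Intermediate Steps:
P(r, Z) = -3/5 + Z (P(r, Z) = 3/(-5) + Z = 3*(-1/5) + Z = -3/5 + Z)
-234*P(-6, 6) = -234*(-3/5 + 6) = -234*27/5 = -6318/5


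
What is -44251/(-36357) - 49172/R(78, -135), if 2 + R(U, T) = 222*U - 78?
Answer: -256259042/156662313 ≈ -1.6357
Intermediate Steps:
R(U, T) = -80 + 222*U (R(U, T) = -2 + (222*U - 78) = -2 + (-78 + 222*U) = -80 + 222*U)
-44251/(-36357) - 49172/R(78, -135) = -44251/(-36357) - 49172/(-80 + 222*78) = -44251*(-1/36357) - 49172/(-80 + 17316) = 44251/36357 - 49172/17236 = 44251/36357 - 49172*1/17236 = 44251/36357 - 12293/4309 = -256259042/156662313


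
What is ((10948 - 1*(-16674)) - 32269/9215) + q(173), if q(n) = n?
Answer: 256098656/9215 ≈ 27792.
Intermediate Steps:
((10948 - 1*(-16674)) - 32269/9215) + q(173) = ((10948 - 1*(-16674)) - 32269/9215) + 173 = ((10948 + 16674) - 32269*1/9215) + 173 = (27622 - 32269/9215) + 173 = 254504461/9215 + 173 = 256098656/9215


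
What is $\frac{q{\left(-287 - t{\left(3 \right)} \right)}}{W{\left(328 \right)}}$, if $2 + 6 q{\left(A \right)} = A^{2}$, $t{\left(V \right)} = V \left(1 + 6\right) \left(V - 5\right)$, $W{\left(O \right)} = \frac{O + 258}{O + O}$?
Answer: $\frac{9843772}{879} \approx 11199.0$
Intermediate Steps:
$W{\left(O \right)} = \frac{258 + O}{2 O}$
$t{\left(V \right)} = V \left(-35 + 7 V\right)$ ($t{\left(V \right)} = V 7 \left(-5 + V\right) = V \left(-35 + 7 V\right)$)
$q{\left(A \right)} = - \frac{1}{3} + \frac{A^{2}}{6}$
$\frac{q{\left(-287 - t{\left(3 \right)} \right)}}{W{\left(328 \right)}} = \frac{- \frac{1}{3} + \frac{\left(-287 - 7 \cdot 3 \left(-5 + 3\right)\right)^{2}}{6}}{\frac{1}{2} \cdot \frac{1}{328} \left(258 + 328\right)} = \frac{- \frac{1}{3} + \frac{\left(-287 - 7 \cdot 3 \left(-2\right)\right)^{2}}{6}}{\frac{1}{2} \cdot \frac{1}{328} \cdot 586} = \frac{- \frac{1}{3} + \frac{\left(-287 - -42\right)^{2}}{6}}{\frac{293}{328}} = \left(- \frac{1}{3} + \frac{\left(-287 + 42\right)^{2}}{6}\right) \frac{328}{293} = \left(- \frac{1}{3} + \frac{\left(-245\right)^{2}}{6}\right) \frac{328}{293} = \left(- \frac{1}{3} + \frac{1}{6} \cdot 60025\right) \frac{328}{293} = \left(- \frac{1}{3} + \frac{60025}{6}\right) \frac{328}{293} = \frac{60023}{6} \cdot \frac{328}{293} = \frac{9843772}{879}$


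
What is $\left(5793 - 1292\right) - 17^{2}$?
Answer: $4212$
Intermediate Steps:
$\left(5793 - 1292\right) - 17^{2} = \left(5793 - 1292\right) - 289 = 4501 - 289 = 4212$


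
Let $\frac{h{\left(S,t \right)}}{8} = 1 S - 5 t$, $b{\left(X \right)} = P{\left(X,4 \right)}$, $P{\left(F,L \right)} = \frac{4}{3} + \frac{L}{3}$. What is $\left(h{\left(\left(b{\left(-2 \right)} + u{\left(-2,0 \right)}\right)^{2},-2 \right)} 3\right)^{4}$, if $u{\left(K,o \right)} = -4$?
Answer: $\frac{517110562816}{81} \approx 6.3841 \cdot 10^{9}$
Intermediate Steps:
$P{\left(F,L \right)} = \frac{4}{3} + \frac{L}{3}$ ($P{\left(F,L \right)} = 4 \cdot \frac{1}{3} + L \frac{1}{3} = \frac{4}{3} + \frac{L}{3}$)
$b{\left(X \right)} = \frac{8}{3}$ ($b{\left(X \right)} = \frac{4}{3} + \frac{1}{3} \cdot 4 = \frac{4}{3} + \frac{4}{3} = \frac{8}{3}$)
$h{\left(S,t \right)} = - 40 t + 8 S$ ($h{\left(S,t \right)} = 8 \left(1 S - 5 t\right) = 8 \left(S - 5 t\right) = - 40 t + 8 S$)
$\left(h{\left(\left(b{\left(-2 \right)} + u{\left(-2,0 \right)}\right)^{2},-2 \right)} 3\right)^{4} = \left(\left(\left(-40\right) \left(-2\right) + 8 \left(\frac{8}{3} - 4\right)^{2}\right) 3\right)^{4} = \left(\left(80 + 8 \left(- \frac{4}{3}\right)^{2}\right) 3\right)^{4} = \left(\left(80 + 8 \cdot \frac{16}{9}\right) 3\right)^{4} = \left(\left(80 + \frac{128}{9}\right) 3\right)^{4} = \left(\frac{848}{9} \cdot 3\right)^{4} = \left(\frac{848}{3}\right)^{4} = \frac{517110562816}{81}$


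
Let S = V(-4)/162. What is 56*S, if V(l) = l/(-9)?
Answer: 112/729 ≈ 0.15364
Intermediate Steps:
V(l) = -l/9 (V(l) = l*(-1/9) = -l/9)
S = 2/729 (S = -1/9*(-4)/162 = (4/9)*(1/162) = 2/729 ≈ 0.0027435)
56*S = 56*(2/729) = 112/729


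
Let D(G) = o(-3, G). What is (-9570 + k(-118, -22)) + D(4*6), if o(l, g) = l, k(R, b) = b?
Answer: -9595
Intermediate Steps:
D(G) = -3
(-9570 + k(-118, -22)) + D(4*6) = (-9570 - 22) - 3 = -9592 - 3 = -9595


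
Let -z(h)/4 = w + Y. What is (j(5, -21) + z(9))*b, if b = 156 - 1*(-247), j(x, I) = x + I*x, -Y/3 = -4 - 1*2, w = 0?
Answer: -69316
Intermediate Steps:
Y = 18 (Y = -3*(-4 - 1*2) = -3*(-4 - 2) = -3*(-6) = 18)
z(h) = -72 (z(h) = -4*(0 + 18) = -4*18 = -72)
b = 403 (b = 156 + 247 = 403)
(j(5, -21) + z(9))*b = (5*(1 - 21) - 72)*403 = (5*(-20) - 72)*403 = (-100 - 72)*403 = -172*403 = -69316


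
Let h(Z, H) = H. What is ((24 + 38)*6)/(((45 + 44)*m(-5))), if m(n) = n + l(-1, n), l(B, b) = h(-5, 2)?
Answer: -124/89 ≈ -1.3933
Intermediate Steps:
l(B, b) = 2
m(n) = 2 + n (m(n) = n + 2 = 2 + n)
((24 + 38)*6)/(((45 + 44)*m(-5))) = ((24 + 38)*6)/(((45 + 44)*(2 - 5))) = (62*6)/((89*(-3))) = 372/(-267) = 372*(-1/267) = -124/89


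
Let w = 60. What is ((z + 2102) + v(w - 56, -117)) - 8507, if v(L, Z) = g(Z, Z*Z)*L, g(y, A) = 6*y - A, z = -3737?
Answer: -67706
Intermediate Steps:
g(y, A) = -A + 6*y
v(L, Z) = L*(-Z² + 6*Z) (v(L, Z) = (-Z*Z + 6*Z)*L = (-Z² + 6*Z)*L = L*(-Z² + 6*Z))
((z + 2102) + v(w - 56, -117)) - 8507 = ((-3737 + 2102) + (60 - 56)*(-117)*(6 - 1*(-117))) - 8507 = (-1635 + 4*(-117)*(6 + 117)) - 8507 = (-1635 + 4*(-117)*123) - 8507 = (-1635 - 57564) - 8507 = -59199 - 8507 = -67706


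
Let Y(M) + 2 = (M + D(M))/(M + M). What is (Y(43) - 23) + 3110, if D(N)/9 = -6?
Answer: 265299/86 ≈ 3084.9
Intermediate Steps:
D(N) = -54 (D(N) = 9*(-6) = -54)
Y(M) = -2 + (-54 + M)/(2*M) (Y(M) = -2 + (M - 54)/(M + M) = -2 + (-54 + M)/((2*M)) = -2 + (-54 + M)*(1/(2*M)) = -2 + (-54 + M)/(2*M))
(Y(43) - 23) + 3110 = ((-3/2 - 27/43) - 23) + 3110 = (-183/86 - 23) + 3110 = -2161/86 + 3110 = 265299/86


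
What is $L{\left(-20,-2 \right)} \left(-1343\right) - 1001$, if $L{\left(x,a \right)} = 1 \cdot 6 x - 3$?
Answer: $164188$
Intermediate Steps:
$L{\left(x,a \right)} = -3 + 6 x$ ($L{\left(x,a \right)} = 6 x - 3 = -3 + 6 x$)
$L{\left(-20,-2 \right)} \left(-1343\right) - 1001 = \left(-3 + 6 \left(-20\right)\right) \left(-1343\right) - 1001 = \left(-3 - 120\right) \left(-1343\right) - 1001 = \left(-123\right) \left(-1343\right) - 1001 = 165189 - 1001 = 164188$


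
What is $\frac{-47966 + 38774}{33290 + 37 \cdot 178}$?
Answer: $- \frac{766}{3323} \approx -0.23051$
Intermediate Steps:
$\frac{-47966 + 38774}{33290 + 37 \cdot 178} = - \frac{9192}{33290 + 6586} = - \frac{9192}{39876} = \left(-9192\right) \frac{1}{39876} = - \frac{766}{3323}$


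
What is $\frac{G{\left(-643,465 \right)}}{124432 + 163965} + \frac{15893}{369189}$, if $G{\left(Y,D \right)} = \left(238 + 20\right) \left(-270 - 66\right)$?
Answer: $- \frac{27420762511}{106473000033} \approx -0.25754$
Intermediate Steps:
$G{\left(Y,D \right)} = -86688$ ($G{\left(Y,D \right)} = 258 \left(-336\right) = -86688$)
$\frac{G{\left(-643,465 \right)}}{124432 + 163965} + \frac{15893}{369189} = - \frac{86688}{124432 + 163965} + \frac{15893}{369189} = - \frac{86688}{288397} + 15893 \cdot \frac{1}{369189} = \left(-86688\right) \frac{1}{288397} + \frac{15893}{369189} = - \frac{86688}{288397} + \frac{15893}{369189} = - \frac{27420762511}{106473000033}$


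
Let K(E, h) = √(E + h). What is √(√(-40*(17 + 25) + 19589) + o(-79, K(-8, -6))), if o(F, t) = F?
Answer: √(-79 + √17909) ≈ 7.4044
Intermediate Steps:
√(√(-40*(17 + 25) + 19589) + o(-79, K(-8, -6))) = √(√(-40*(17 + 25) + 19589) - 79) = √(√(-40*42 + 19589) - 79) = √(√(-1680 + 19589) - 79) = √(√17909 - 79) = √(-79 + √17909)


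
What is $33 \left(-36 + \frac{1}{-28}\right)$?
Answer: $- \frac{33297}{28} \approx -1189.2$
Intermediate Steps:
$33 \left(-36 + \frac{1}{-28}\right) = 33 \left(-36 - \frac{1}{28}\right) = 33 \left(- \frac{1009}{28}\right) = - \frac{33297}{28}$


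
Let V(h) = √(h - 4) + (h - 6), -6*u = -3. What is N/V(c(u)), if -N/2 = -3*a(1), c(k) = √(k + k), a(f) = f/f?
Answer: -15/14 - 3*I*√3/14 ≈ -1.0714 - 0.37115*I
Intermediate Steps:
u = ½ (u = -⅙*(-3) = ½ ≈ 0.50000)
a(f) = 1
c(k) = √2*√k (c(k) = √(2*k) = √2*√k)
V(h) = -6 + h + √(-4 + h) (V(h) = √(-4 + h) + (-6 + h) = -6 + h + √(-4 + h))
N = 6 (N = -(-6) = -2*(-3) = 6)
N/V(c(u)) = 6/(-6 + √2*√(½) + √(-4 + √2*√(½))) = 6/(-6 + √2*(√2/2) + √(-4 + √2*(√2/2))) = 6/(-6 + 1 + √(-4 + 1)) = 6/(-6 + 1 + √(-3)) = 6/(-6 + 1 + I*√3) = 6/(-5 + I*√3)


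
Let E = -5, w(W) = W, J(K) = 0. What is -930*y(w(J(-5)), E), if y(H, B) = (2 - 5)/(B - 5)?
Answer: -279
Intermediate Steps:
y(H, B) = -3/(-5 + B)
-930*y(w(J(-5)), E) = -(-2790)/(-5 - 5) = -(-2790)/(-10) = -(-2790)*(-1)/10 = -930*3/10 = -279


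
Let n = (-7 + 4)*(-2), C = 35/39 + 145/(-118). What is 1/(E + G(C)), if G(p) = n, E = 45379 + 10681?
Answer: 1/56066 ≈ 1.7836e-5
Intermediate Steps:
E = 56060
C = -1525/4602 (C = 35*(1/39) + 145*(-1/118) = 35/39 - 145/118 = -1525/4602 ≈ -0.33138)
n = 6 (n = -3*(-2) = 6)
G(p) = 6
1/(E + G(C)) = 1/(56060 + 6) = 1/56066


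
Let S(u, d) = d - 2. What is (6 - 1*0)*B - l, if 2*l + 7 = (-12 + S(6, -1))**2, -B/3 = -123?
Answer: 2105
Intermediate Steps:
S(u, d) = -2 + d
B = 369 (B = -3*(-123) = 369)
l = 109 (l = -7/2 + (-12 + (-2 - 1))**2/2 = -7/2 + (-12 - 3)**2/2 = -7/2 + (1/2)*(-15)**2 = -7/2 + (1/2)*225 = -7/2 + 225/2 = 109)
(6 - 1*0)*B - l = (6 - 1*0)*369 - 1*109 = (6 + 0)*369 - 109 = 6*369 - 109 = 2214 - 109 = 2105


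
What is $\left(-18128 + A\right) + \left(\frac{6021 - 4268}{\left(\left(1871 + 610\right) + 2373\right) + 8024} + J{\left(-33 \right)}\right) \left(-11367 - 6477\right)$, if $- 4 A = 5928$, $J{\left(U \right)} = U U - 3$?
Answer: $- \frac{124920611432}{6439} \approx -1.9401 \cdot 10^{7}$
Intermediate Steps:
$J{\left(U \right)} = -3 + U^{2}$ ($J{\left(U \right)} = U^{2} - 3 = -3 + U^{2}$)
$A = -1482$ ($A = \left(- \frac{1}{4}\right) 5928 = -1482$)
$\left(-18128 + A\right) + \left(\frac{6021 - 4268}{\left(\left(1871 + 610\right) + 2373\right) + 8024} + J{\left(-33 \right)}\right) \left(-11367 - 6477\right) = \left(-18128 - 1482\right) + \left(\frac{6021 - 4268}{\left(\left(1871 + 610\right) + 2373\right) + 8024} - \left(3 - \left(-33\right)^{2}\right)\right) \left(-11367 - 6477\right) = -19610 + \left(\frac{1753}{\left(2481 + 2373\right) + 8024} + \left(-3 + 1089\right)\right) \left(-17844\right) = -19610 + \left(\frac{1753}{4854 + 8024} + 1086\right) \left(-17844\right) = -19610 + \left(\frac{1753}{12878} + 1086\right) \left(-17844\right) = -19610 + \frac{13987261}{12878} \left(-17844\right) = -19610 - \frac{124794342642}{6439} = - \frac{124920611432}{6439}$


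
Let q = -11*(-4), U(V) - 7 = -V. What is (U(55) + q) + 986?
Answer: 982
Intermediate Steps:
U(V) = 7 - V
q = 44
(U(55) + q) + 986 = ((7 - 1*55) + 44) + 986 = ((7 - 55) + 44) + 986 = (-48 + 44) + 986 = -4 + 986 = 982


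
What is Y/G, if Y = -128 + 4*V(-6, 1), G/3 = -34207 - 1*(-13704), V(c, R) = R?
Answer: 124/61509 ≈ 0.0020160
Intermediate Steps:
G = -61509 (G = 3*(-34207 - 1*(-13704)) = 3*(-34207 + 13704) = 3*(-20503) = -61509)
Y = -124 (Y = -128 + 4*1 = -128 + 4 = -124)
Y/G = -124/(-61509) = -124*(-1/61509) = 124/61509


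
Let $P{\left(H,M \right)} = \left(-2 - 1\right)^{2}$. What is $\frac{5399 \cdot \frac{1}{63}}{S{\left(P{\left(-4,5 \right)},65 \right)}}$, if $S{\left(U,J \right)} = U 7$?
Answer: $\frac{5399}{3969} \approx 1.3603$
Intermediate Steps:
$P{\left(H,M \right)} = 9$ ($P{\left(H,M \right)} = \left(-3\right)^{2} = 9$)
$S{\left(U,J \right)} = 7 U$
$\frac{5399 \cdot \frac{1}{63}}{S{\left(P{\left(-4,5 \right)},65 \right)}} = \frac{5399 \cdot \frac{1}{63}}{7 \cdot 9} = \frac{5399 \cdot \frac{1}{63}}{63} = \frac{5399}{63} \cdot \frac{1}{63} = \frac{5399}{3969}$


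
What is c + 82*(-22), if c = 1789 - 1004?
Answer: -1019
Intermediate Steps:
c = 785
c + 82*(-22) = 785 + 82*(-22) = 785 - 1804 = -1019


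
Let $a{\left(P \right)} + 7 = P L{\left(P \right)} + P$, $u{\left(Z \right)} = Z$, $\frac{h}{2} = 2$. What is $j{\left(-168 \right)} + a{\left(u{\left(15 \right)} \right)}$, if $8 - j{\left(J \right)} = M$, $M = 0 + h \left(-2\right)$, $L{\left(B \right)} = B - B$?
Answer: $24$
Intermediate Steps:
$h = 4$ ($h = 2 \cdot 2 = 4$)
$L{\left(B \right)} = 0$
$M = -8$ ($M = 0 + 4 \left(-2\right) = 0 - 8 = -8$)
$j{\left(J \right)} = 16$ ($j{\left(J \right)} = 8 - -8 = 8 + 8 = 16$)
$a{\left(P \right)} = -7 + P$ ($a{\left(P \right)} = -7 + \left(P 0 + P\right) = -7 + \left(0 + P\right) = -7 + P$)
$j{\left(-168 \right)} + a{\left(u{\left(15 \right)} \right)} = 16 + \left(-7 + 15\right) = 16 + 8 = 24$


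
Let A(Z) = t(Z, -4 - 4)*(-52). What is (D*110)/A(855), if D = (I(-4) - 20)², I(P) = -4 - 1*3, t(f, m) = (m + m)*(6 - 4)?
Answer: 40095/832 ≈ 48.191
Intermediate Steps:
t(f, m) = 4*m (t(f, m) = (2*m)*2 = 4*m)
I(P) = -7 (I(P) = -4 - 3 = -7)
A(Z) = 1664 (A(Z) = (4*(-4 - 4))*(-52) = (4*(-8))*(-52) = -32*(-52) = 1664)
D = 729 (D = (-7 - 20)² = (-27)² = 729)
(D*110)/A(855) = (729*110)/1664 = 80190*(1/1664) = 40095/832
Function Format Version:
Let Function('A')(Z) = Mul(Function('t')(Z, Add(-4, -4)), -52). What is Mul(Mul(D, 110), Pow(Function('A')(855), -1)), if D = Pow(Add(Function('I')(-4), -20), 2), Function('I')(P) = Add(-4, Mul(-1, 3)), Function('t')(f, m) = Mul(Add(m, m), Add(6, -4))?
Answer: Rational(40095, 832) ≈ 48.191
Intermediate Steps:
Function('t')(f, m) = Mul(4, m) (Function('t')(f, m) = Mul(Mul(2, m), 2) = Mul(4, m))
Function('I')(P) = -7 (Function('I')(P) = Add(-4, -3) = -7)
Function('A')(Z) = 1664 (Function('A')(Z) = Mul(Mul(4, Add(-4, -4)), -52) = Mul(Mul(4, -8), -52) = Mul(-32, -52) = 1664)
D = 729 (D = Pow(Add(-7, -20), 2) = Pow(-27, 2) = 729)
Mul(Mul(D, 110), Pow(Function('A')(855), -1)) = Mul(Mul(729, 110), Pow(1664, -1)) = Mul(80190, Rational(1, 1664)) = Rational(40095, 832)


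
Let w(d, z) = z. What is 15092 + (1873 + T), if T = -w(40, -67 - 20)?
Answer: 17052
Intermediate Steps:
T = 87 (T = -(-67 - 20) = -1*(-87) = 87)
15092 + (1873 + T) = 15092 + (1873 + 87) = 15092 + 1960 = 17052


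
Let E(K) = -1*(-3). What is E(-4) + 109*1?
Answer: 112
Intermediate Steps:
E(K) = 3
E(-4) + 109*1 = 3 + 109*1 = 3 + 109 = 112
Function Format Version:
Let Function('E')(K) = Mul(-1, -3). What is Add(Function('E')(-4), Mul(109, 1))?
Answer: 112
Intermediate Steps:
Function('E')(K) = 3
Add(Function('E')(-4), Mul(109, 1)) = Add(3, Mul(109, 1)) = Add(3, 109) = 112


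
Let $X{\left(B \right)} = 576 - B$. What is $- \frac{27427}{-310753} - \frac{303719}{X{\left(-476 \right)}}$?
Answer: $- \frac{94352737203}{326912156} \approx -288.62$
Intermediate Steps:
$- \frac{27427}{-310753} - \frac{303719}{X{\left(-476 \right)}} = - \frac{27427}{-310753} - \frac{303719}{576 - -476} = \left(-27427\right) \left(- \frac{1}{310753}\right) - \frac{303719}{576 + 476} = \frac{27427}{310753} - \frac{303719}{1052} = - \frac{94352737203}{326912156}$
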